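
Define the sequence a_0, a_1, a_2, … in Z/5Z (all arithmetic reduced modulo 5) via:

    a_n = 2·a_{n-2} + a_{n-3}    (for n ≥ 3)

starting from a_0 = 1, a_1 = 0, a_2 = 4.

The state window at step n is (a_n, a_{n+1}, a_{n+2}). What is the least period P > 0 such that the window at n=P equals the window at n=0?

n=0: window = (1, 0, 4)
n=1: window = (0, 4, 1)
n=2: window = (4, 1, 3)
n=3: window = (1, 3, 1)
n=4: window = (3, 1, 2)
n=5: window = (1, 2, 0)
n=6: window = (2, 0, 0)
n=7: window = (0, 0, 2)
n=8: window = (0, 2, 0)
n=9: window = (2, 0, 4)
n=10: window = (0, 4, 2)
n=11: window = (4, 2, 3)
n=12: window = (2, 3, 3)
n=13: window = (3, 3, 3)
n=14: window = (3, 3, 4)
n=15: window = (3, 4, 4)
n=16: window = (4, 4, 1)
n=17: window = (4, 1, 2)
n=18: window = (1, 2, 1)
n=19: window = (2, 1, 0)
n=20: window = (1, 0, 4)
window at n=20 equals window at n=0 → period = 20

20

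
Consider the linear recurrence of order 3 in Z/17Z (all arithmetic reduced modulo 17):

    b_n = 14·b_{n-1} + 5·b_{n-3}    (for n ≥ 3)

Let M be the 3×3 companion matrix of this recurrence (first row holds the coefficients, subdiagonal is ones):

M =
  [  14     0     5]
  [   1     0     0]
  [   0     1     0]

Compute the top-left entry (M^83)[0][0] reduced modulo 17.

13

(M^83)[0][0] is the top entry after applying M 83 times to the unit state (1, 0, 0). Equivalently it is h_{85} for the auxiliary sequence (h_n) obeying the same recurrence with h_2 = 1 and h_i = 0 for 0 ≤ i < 2:
h_3 = 14·1 + 0·0 + 5·0 = 14
h_4 = 14·14 + 0·1 + 5·0 = 9
h_5 = 14·9 + 0·14 + 5·1 = 12
h_6 = 14·12 + 0·9 + 5·14 = 0
h_7 = 14·0 + 0·12 + 5·9 = 11
h_8 = 14·11 + 0·0 + 5·12 = 10
h_9 = 14·10 + 0·11 + 5·0 = 4
h_10 = 14·4 + 0·10 + 5·11 = 9
h_11 = 14·9 + 0·4 + 5·10 = 6
h_12 = 14·6 + 0·9 + 5·4 = 2
h_13 = 14·2 + 0·6 + 5·9 = 5
h_14 = 14·5 + 0·2 + 5·6 = 15
h_15 = 14·15 + 0·5 + 5·2 = 16
h_16 = 14·16 + 0·15 + 5·5 = 11
h_17 = 14·11 + 0·16 + 5·15 = 8
h_18 = 14·8 + 0·11 + 5·16 = 5
h_19 = 14·5 + 0·8 + 5·11 = 6
h_20 = 14·6 + 0·5 + 5·8 = 5
h_21 = 14·5 + 0·6 + 5·5 = 10
h_22 = 14·10 + 0·5 + 5·6 = 0
h_23 = 14·0 + 0·10 + 5·5 = 8
h_24 = 14·8 + 0·0 + 5·10 = 9
h_25 = 14·9 + 0·8 + 5·0 = 7
h_26 = 14·7 + 0·9 + 5·8 = 2
h_27 = 14·2 + 0·7 + 5·9 = 5
h_28 = 14·5 + 0·2 + 5·7 = 3
h_29 = 14·3 + 0·5 + 5·2 = 1
h_30 = 14·1 + 0·3 + 5·5 = 5
h_31 = 14·5 + 0·1 + 5·3 = 0
h_32 = 14·0 + 0·5 + 5·1 = 5
h_33 = 14·5 + 0·0 + 5·5 = 10
h_34 = 14·10 + 0·5 + 5·0 = 4
h_35 = 14·4 + 0·10 + 5·5 = 13
h_36 = 14·13 + 0·4 + 5·10 = 11
h_37 = 14·11 + 0·13 + 5·4 = 4
h_38 = 14·4 + 0·11 + 5·13 = 2
h_39 = 14·2 + 0·4 + 5·11 = 15
h_40 = 14·15 + 0·2 + 5·4 = 9
h_41 = 14·9 + 0·15 + 5·2 = 0
h_42 = 14·0 + 0·9 + 5·15 = 7
h_43 = 14·7 + 0·0 + 5·9 = 7
h_44 = 14·7 + 0·7 + 5·0 = 13
h_45 = 14·13 + 0·7 + 5·7 = 13
h_46 = 14·13 + 0·13 + 5·7 = 13
h_47 = 14·13 + 0·13 + 5·13 = 9
h_48 = 14·9 + 0·13 + 5·13 = 4
h_49 = 14·4 + 0·9 + 5·13 = 2
h_50 = 14·2 + 0·4 + 5·9 = 5
h_51 = 14·5 + 0·2 + 5·4 = 5
h_52 = 14·5 + 0·5 + 5·2 = 12
h_53 = 14·12 + 0·5 + 5·5 = 6
h_54 = 14·6 + 0·12 + 5·5 = 7
h_55 = 14·7 + 0·6 + 5·12 = 5
h_56 = 14·5 + 0·7 + 5·6 = 15
h_57 = 14·15 + 0·5 + 5·7 = 7
h_58 = 14·7 + 0·15 + 5·5 = 4
h_59 = 14·4 + 0·7 + 5·15 = 12
h_60 = 14·12 + 0·4 + 5·7 = 16
h_61 = 14·16 + 0·12 + 5·4 = 6
h_62 = 14·6 + 0·16 + 5·12 = 8
h_63 = 14·8 + 0·6 + 5·16 = 5
h_64 = 14·5 + 0·8 + 5·6 = 15
h_65 = 14·15 + 0·5 + 5·8 = 12
h_66 = 14·12 + 0·15 + 5·5 = 6
h_67 = 14·6 + 0·12 + 5·15 = 6
h_68 = 14·6 + 0·6 + 5·12 = 8
h_69 = 14·8 + 0·6 + 5·6 = 6
h_70 = 14·6 + 0·8 + 5·6 = 12
h_71 = 14·12 + 0·6 + 5·8 = 4
h_72 = 14·4 + 0·12 + 5·6 = 1
h_73 = 14·1 + 0·4 + 5·12 = 6
h_74 = 14·6 + 0·1 + 5·4 = 2
h_75 = 14·2 + 0·6 + 5·1 = 16
h_76 = 14·16 + 0·2 + 5·6 = 16
h_77 = 14·16 + 0·16 + 5·2 = 13
h_78 = 14·13 + 0·16 + 5·16 = 7
h_79 = 14·7 + 0·13 + 5·16 = 8
h_80 = 14·8 + 0·7 + 5·13 = 7
h_81 = 14·7 + 0·8 + 5·7 = 14
h_82 = 14·14 + 0·7 + 5·8 = 15
h_83 = 14·15 + 0·14 + 5·7 = 7
h_84 = 14·7 + 0·15 + 5·14 = 15
h_85 = 14·15 + 0·7 + 5·15 = 13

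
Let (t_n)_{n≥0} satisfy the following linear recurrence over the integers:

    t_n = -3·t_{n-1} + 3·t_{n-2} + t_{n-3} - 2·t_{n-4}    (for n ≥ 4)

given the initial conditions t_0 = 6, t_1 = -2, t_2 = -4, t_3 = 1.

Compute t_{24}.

t_4 = -3·1 + 3·-4 + 1·-2 + -2·6 = -29
t_5 = -3·-29 + 3·1 + 1·-4 + -2·-2 = 90
t_6 = -3·90 + 3·-29 + 1·1 + -2·-4 = -348
t_7 = -3·-348 + 3·90 + 1·-29 + -2·1 = 1283
t_8 = -3·1283 + 3·-348 + 1·90 + -2·-29 = -4745
t_9 = -3·-4745 + 3·1283 + 1·-348 + -2·90 = 17556
t_10 = -3·17556 + 3·-4745 + 1·1283 + -2·-348 = -64924
t_11 = -3·-64924 + 3·17556 + 1·-4745 + -2·1283 = 240129
t_12 = -3·240129 + 3·-64924 + 1·17556 + -2·-4745 = -888113
t_13 = -3·-888113 + 3·240129 + 1·-64924 + -2·17556 = 3284690
t_14 = -3·3284690 + 3·-888113 + 1·240129 + -2·-64924 = -12148432
t_15 = -3·-12148432 + 3·3284690 + 1·-888113 + -2·240129 = 44930995
t_16 = -3·44930995 + 3·-12148432 + 1·3284690 + -2·-888113 = -166177365
t_17 = -3·-166177365 + 3·44930995 + 1·-12148432 + -2·3284690 = 614607268
t_18 = -3·614607268 + 3·-166177365 + 1·44930995 + -2·-12148432 = -2273126040
t_19 = -3·-2273126040 + 3·614607268 + 1·-166177365 + -2·44930995 = 8407160569
t_20 = -3·8407160569 + 3·-2273126040 + 1·614607268 + -2·-166177365 = -31093897829
t_21 = -3·-31093897829 + 3·8407160569 + 1·-2273126040 + -2·614607268 = 115000834618
t_22 = -3·115000834618 + 3·-31093897829 + 1·8407160569 + -2·-2273126040 = -425330784692
t_23 = -3·-425330784692 + 3·115000834618 + 1·-31093897829 + -2·8407160569 = 1573086638963
t_24 = -3·1573086638963 + 3·-425330784692 + 1·115000834618 + -2·-31093897829 = -5818063640689

-5818063640689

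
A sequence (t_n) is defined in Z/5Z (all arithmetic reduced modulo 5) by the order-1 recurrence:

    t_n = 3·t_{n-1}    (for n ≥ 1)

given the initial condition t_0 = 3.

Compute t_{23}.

1

t_1 = 3·3 = 4
t_2 = 3·4 = 2
t_3 = 3·2 = 1
t_4 = 3·1 = 3
(t_4) = (3) = (t_0), so the sequence has period 4.
23 ≡ 3 (mod 4), hence t_23 = t_3 = 1.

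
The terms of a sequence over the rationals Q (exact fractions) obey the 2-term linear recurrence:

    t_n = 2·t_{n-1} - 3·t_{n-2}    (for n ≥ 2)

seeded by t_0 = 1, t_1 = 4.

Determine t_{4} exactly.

t_2 = 2·4 + -3·1 = 5
t_3 = 2·5 + -3·4 = -2
t_4 = 2·-2 + -3·5 = -19

-19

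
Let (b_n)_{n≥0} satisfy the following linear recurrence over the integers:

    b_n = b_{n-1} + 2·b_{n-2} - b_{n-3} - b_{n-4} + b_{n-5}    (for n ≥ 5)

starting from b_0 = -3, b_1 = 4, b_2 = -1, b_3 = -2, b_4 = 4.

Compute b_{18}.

1018

b_5 = 1·4 + 2·-2 + -1·-1 + -1·4 + 1·-3 = -6
b_6 = 1·-6 + 2·4 + -1·-2 + -1·-1 + 1·4 = 9
b_7 = 1·9 + 2·-6 + -1·4 + -1·-2 + 1·-1 = -6
b_8 = 1·-6 + 2·9 + -1·-6 + -1·4 + 1·-2 = 12
b_9 = 1·12 + 2·-6 + -1·9 + -1·-6 + 1·4 = 1
b_10 = 1·1 + 2·12 + -1·-6 + -1·9 + 1·-6 = 16
b_11 = 1·16 + 2·1 + -1·12 + -1·-6 + 1·9 = 21
b_12 = 1·21 + 2·16 + -1·1 + -1·12 + 1·-6 = 34
b_13 = 1·34 + 2·21 + -1·16 + -1·1 + 1·12 = 71
b_14 = 1·71 + 2·34 + -1·21 + -1·16 + 1·1 = 103
b_15 = 1·103 + 2·71 + -1·34 + -1·21 + 1·16 = 206
b_16 = 1·206 + 2·103 + -1·71 + -1·34 + 1·21 = 328
b_17 = 1·328 + 2·206 + -1·103 + -1·71 + 1·34 = 600
b_18 = 1·600 + 2·328 + -1·206 + -1·103 + 1·71 = 1018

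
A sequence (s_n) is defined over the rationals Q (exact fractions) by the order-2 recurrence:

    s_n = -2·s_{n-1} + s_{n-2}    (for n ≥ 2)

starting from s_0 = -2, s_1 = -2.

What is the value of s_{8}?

s_2 = -2·-2 + 1·-2 = 2
s_3 = -2·2 + 1·-2 = -6
s_4 = -2·-6 + 1·2 = 14
s_5 = -2·14 + 1·-6 = -34
s_6 = -2·-34 + 1·14 = 82
s_7 = -2·82 + 1·-34 = -198
s_8 = -2·-198 + 1·82 = 478

478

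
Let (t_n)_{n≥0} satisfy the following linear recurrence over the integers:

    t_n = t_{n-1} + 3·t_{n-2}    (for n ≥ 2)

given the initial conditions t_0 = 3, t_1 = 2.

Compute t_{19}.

t_2 = 1·2 + 3·3 = 11
t_3 = 1·11 + 3·2 = 17
t_4 = 1·17 + 3·11 = 50
t_5 = 1·50 + 3·17 = 101
t_6 = 1·101 + 3·50 = 251
t_7 = 1·251 + 3·101 = 554
t_8 = 1·554 + 3·251 = 1307
t_9 = 1·1307 + 3·554 = 2969
t_10 = 1·2969 + 3·1307 = 6890
t_11 = 1·6890 + 3·2969 = 15797
t_12 = 1·15797 + 3·6890 = 36467
t_13 = 1·36467 + 3·15797 = 83858
t_14 = 1·83858 + 3·36467 = 193259
t_15 = 1·193259 + 3·83858 = 444833
t_16 = 1·444833 + 3·193259 = 1024610
t_17 = 1·1024610 + 3·444833 = 2359109
t_18 = 1·2359109 + 3·1024610 = 5432939
t_19 = 1·5432939 + 3·2359109 = 12510266

12510266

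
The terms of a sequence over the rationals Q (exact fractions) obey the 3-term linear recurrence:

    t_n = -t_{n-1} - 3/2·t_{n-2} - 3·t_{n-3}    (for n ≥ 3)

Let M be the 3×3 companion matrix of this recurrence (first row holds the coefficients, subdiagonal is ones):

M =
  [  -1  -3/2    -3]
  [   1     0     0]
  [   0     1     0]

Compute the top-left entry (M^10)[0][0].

(M^10)[0][0] is the top entry after applying M 10 times to the unit state (1, 0, 0). Equivalently it is h_{12} for the auxiliary sequence (h_n) obeying the same recurrence with h_2 = 1 and h_i = 0 for 0 ≤ i < 2:
h_3 = -1·1 + -3/2·0 + -3·0 = -1
h_4 = -1·-1 + -3/2·1 + -3·0 = -1/2
h_5 = -1·-1/2 + -3/2·-1 + -3·1 = -1
h_6 = -1·-1 + -3/2·-1/2 + -3·-1 = 19/4
h_7 = -1·19/4 + -3/2·-1 + -3·-1/2 = -7/4
h_8 = -1·-7/4 + -3/2·19/4 + -3·-1 = -19/8
h_9 = -1·-19/8 + -3/2·-7/4 + -3·19/4 = -37/4
h_10 = -1·-37/4 + -3/2·-19/8 + -3·-7/4 = 289/16
h_11 = -1·289/16 + -3/2·-37/4 + -3·-19/8 = 47/16
h_12 = -1·47/16 + -3/2·289/16 + -3·-37/4 = -73/32

-73/32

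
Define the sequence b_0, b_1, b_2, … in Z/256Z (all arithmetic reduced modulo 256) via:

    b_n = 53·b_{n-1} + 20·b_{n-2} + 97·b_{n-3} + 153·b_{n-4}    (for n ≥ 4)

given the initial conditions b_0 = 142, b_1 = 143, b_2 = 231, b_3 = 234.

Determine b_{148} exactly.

b_4 = 53·234 + 20·231 + 97·143 + 153·142 = 139
b_5 = 53·139 + 20·234 + 97·231 + 153·143 = 13
b_6 = 53·13 + 20·139 + 97·234 + 153·231 = 70
b_7 = 53·70 + 20·13 + 97·139 + 153·234 = 7
b_8 = 53·7 + 20·70 + 97·13 + 153·139 = 235
b_9 = 53·235 + 20·7 + 97·70 + 153·13 = 126
Continuing the recurrence:
  b_10 = 239;  b_11 = 141;  b_12 = 14;  b_13 = 199;  b_14 = 143;  b_15 = 186
  b_16 = 115;  b_17 = 117;  b_18 = 38;  b_19 = 191;  b_20 = 147;  b_21 = 174
  b_22 = 151;  b_23 = 181;  b_24 = 14;  b_25 = 63;  b_26 = 247;  b_27 = 138
  b_28 = 27;  b_29 = 157;  b_30 = 134;  b_31 = 183;  b_32 = 251;  b_33 = 222
  b_34 = 255;  b_35 = 157;  b_36 = 142;  b_37 = 247;  b_38 = 31;  b_39 = 90
  b_40 = 131;  b_41 = 133;  b_42 = 102;  b_43 = 239;  b_44 = 35;  b_45 = 14
  b_46 = 39;  b_47 = 69;  b_48 = 142;  b_49 = 239;  b_50 = 7;  b_51 = 42
  b_52 = 171;  b_53 = 45;  b_54 = 198;  b_55 = 103;  b_56 = 11;  b_57 = 62
  b_58 = 15;  b_59 = 173;  b_60 = 14;  b_61 = 39;  b_62 = 175;  b_63 = 250
  b_64 = 147;  b_65 = 149;  b_66 = 166;  b_67 = 31;  b_68 = 179;  b_69 = 110
  b_70 = 183;  b_71 = 213;  b_72 = 14;  b_73 = 159;  b_74 = 23;  b_75 = 202
  b_76 = 59;  b_77 = 189;  b_78 = 6;  b_79 = 23;  b_80 = 27;  b_81 = 158
  b_82 = 31;  b_83 = 189;  b_84 = 142;  b_85 = 87;  b_86 = 63;  b_87 = 154
  b_88 = 163;  b_89 = 165;  b_90 = 230;  b_91 = 79;  b_92 = 67;  b_93 = 206
  b_94 = 71;  b_95 = 101;  b_96 = 142;  b_97 = 79;  b_98 = 39;  b_99 = 106
  b_100 = 203;  b_101 = 77;  b_102 = 70;  b_103 = 199;  b_104 = 43;  b_105 = 254
  b_106 = 47;  b_107 = 205;  b_108 = 14;  b_109 = 135;  b_110 = 207;  b_111 = 58
  b_112 = 179;  b_113 = 181;  b_114 = 38;  b_115 = 127;  b_116 = 211;  b_117 = 46
  b_118 = 215;  b_119 = 245;  b_120 = 14;  b_121 = 255;  b_122 = 55;  b_123 = 10
  b_124 = 91;  b_125 = 221;  b_126 = 134;  b_127 = 119;  b_128 = 59;  b_129 = 94
  b_130 = 63;  b_131 = 221;  b_132 = 142;  b_133 = 183;  b_134 = 95;  b_135 = 218
  b_136 = 195;  b_137 = 197;  b_138 = 102;  b_139 = 175;  b_140 = 99;  b_141 = 142
  b_142 = 103;  b_143 = 133;  b_144 = 142;  b_145 = 175;  b_146 = 71
b_147 = 53·71 + 20·175 + 97·142 + 153·133 = 170
b_148 = 53·170 + 20·71 + 97·175 + 153·142 = 235

235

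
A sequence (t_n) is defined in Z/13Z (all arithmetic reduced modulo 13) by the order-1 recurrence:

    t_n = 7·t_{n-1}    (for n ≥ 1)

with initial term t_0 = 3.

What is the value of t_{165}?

11

t_1 = 7·3 = 8
t_2 = 7·8 = 4
t_3 = 7·4 = 2
t_4 = 7·2 = 1
t_5 = 7·1 = 7
t_6 = 7·7 = 10
t_7 = 7·10 = 5
t_8 = 7·5 = 9
t_9 = 7·9 = 11
t_10 = 7·11 = 12
t_11 = 7·12 = 6
t_12 = 7·6 = 3
(t_12) = (3) = (t_0), so the sequence has period 12.
165 ≡ 9 (mod 12), hence t_165 = t_9 = 11.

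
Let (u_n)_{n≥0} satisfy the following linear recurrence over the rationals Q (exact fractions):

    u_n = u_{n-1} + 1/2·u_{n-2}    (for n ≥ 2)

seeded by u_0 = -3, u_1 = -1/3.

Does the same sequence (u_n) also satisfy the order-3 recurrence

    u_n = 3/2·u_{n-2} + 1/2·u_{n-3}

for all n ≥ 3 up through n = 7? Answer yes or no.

Terms u_0..u_7: -3, -1/3, -11/6, -2, -35/12, -47/12, -43/8, -22/3
n=3: candidate gives -2, actual u_3 = -2 ✓
n=4: candidate gives -35/12, actual u_4 = -35/12 ✓
n=5: candidate gives -47/12, actual u_5 = -47/12 ✓
n=6: candidate gives -43/8, actual u_6 = -43/8 ✓
n=7: candidate gives -22/3, actual u_7 = -22/3 ✓

yes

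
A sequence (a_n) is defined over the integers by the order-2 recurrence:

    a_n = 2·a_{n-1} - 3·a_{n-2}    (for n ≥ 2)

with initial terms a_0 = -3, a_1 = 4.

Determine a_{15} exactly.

20578

a_2 = 2·4 + -3·-3 = 17
a_3 = 2·17 + -3·4 = 22
a_4 = 2·22 + -3·17 = -7
a_5 = 2·-7 + -3·22 = -80
a_6 = 2·-80 + -3·-7 = -139
a_7 = 2·-139 + -3·-80 = -38
a_8 = 2·-38 + -3·-139 = 341
a_9 = 2·341 + -3·-38 = 796
a_10 = 2·796 + -3·341 = 569
a_11 = 2·569 + -3·796 = -1250
a_12 = 2·-1250 + -3·569 = -4207
a_13 = 2·-4207 + -3·-1250 = -4664
a_14 = 2·-4664 + -3·-4207 = 3293
a_15 = 2·3293 + -3·-4664 = 20578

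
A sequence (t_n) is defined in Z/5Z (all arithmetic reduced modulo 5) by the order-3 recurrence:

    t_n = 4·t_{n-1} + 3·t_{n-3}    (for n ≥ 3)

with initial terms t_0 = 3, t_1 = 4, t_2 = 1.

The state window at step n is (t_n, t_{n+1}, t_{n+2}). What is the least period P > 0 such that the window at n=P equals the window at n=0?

124

n=0: window = (3, 4, 1)
n=1: window = (4, 1, 3)
n=2: window = (1, 3, 4)
n=3: window = (3, 4, 4)
n=4: window = (4, 4, 0)
n=5: window = (4, 0, 2)
n=6: window = (0, 2, 0)
n=7: window = (2, 0, 0)
n=8: window = (0, 0, 1)
n=9: window = (0, 1, 4)
n=10: window = (1, 4, 1)
n=11: window = (4, 1, 2)
n=12: window = (1, 2, 0)
n=13: window = (2, 0, 3)
n=14: window = (0, 3, 3)
n=15: window = (3, 3, 2)
n=16: window = (3, 2, 2)
n=17: window = (2, 2, 2)
n=18: window = (2, 2, 4)
n=19: window = (2, 4, 2)
n=20: window = (4, 2, 4)
n=21: window = (2, 4, 3)
n=22: window = (4, 3, 3)
n=23: window = (3, 3, 4)
n=24: window = (3, 4, 0)
n=25: window = (4, 0, 4)
n=26: window = (0, 4, 3)
n=27: window = (4, 3, 2)
n=28: window = (3, 2, 0)
n=29: window = (2, 0, 4)
n=30: window = (0, 4, 2)
n=31: window = (4, 2, 3)
n=32: window = (2, 3, 4)
n=33: window = (3, 4, 2)
n=34: window = (4, 2, 2)
n=35: window = (2, 2, 0)
n=36: window = (2, 0, 1)
n=37: window = (0, 1, 0)
n=38: window = (1, 0, 0)
n=39: window = (0, 0, 3)
n=40: window = (0, 3, 2)
…
n=122: window = (4, 0, 3)
n=123: window = (0, 3, 4)
n=124: window = (3, 4, 1)
window at n=124 equals window at n=0 → period = 124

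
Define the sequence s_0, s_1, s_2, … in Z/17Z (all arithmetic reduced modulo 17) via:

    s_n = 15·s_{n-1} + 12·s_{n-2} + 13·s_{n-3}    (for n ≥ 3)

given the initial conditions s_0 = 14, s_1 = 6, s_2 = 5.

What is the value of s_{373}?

s_3 = 15·5 + 12·6 + 13·14 = 6
s_4 = 15·6 + 12·5 + 13·6 = 7
s_5 = 15·7 + 12·6 + 13·5 = 4
s_6 = 15·4 + 12·7 + 13·6 = 1
s_7 = 15·1 + 12·4 + 13·7 = 1
s_8 = 15·1 + 12·1 + 13·4 = 11
s_9 = 15·11 + 12·1 + 13·1 = 3
s_10 = 15·3 + 12·11 + 13·1 = 3
s_11 = 15·3 + 12·3 + 13·11 = 3
s_12 = 15·3 + 12·3 + 13·3 = 1
s_13 = 15·1 + 12·3 + 13·3 = 5
s_14 = 15·5 + 12·1 + 13·3 = 7
s_15 = 15·7 + 12·5 + 13·1 = 8
s_16 = 15·8 + 12·7 + 13·5 = 14
s_17 = 15·14 + 12·8 + 13·7 = 6
s_18 = 15·6 + 12·14 + 13·8 = 5
(s_16, s_17, s_18) = (14, 6, 5) = (s_0, s_1, s_2), so the sequence has period 16.
373 ≡ 5 (mod 16), hence s_373 = s_5 = 4.

4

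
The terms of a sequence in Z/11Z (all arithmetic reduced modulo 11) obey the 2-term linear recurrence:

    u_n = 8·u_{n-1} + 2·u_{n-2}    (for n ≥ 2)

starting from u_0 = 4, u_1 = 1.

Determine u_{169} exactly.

5

u_2 = 8·1 + 2·4 = 5
u_3 = 8·5 + 2·1 = 9
u_4 = 8·9 + 2·5 = 5
u_5 = 8·5 + 2·9 = 3
u_6 = 8·3 + 2·5 = 1
u_7 = 8·1 + 2·3 = 3
u_8 = 8·3 + 2·1 = 4
u_9 = 8·4 + 2·3 = 5
u_10 = 8·5 + 2·4 = 4
u_11 = 8·4 + 2·5 = 9
u_12 = 8·9 + 2·4 = 3
u_13 = 8·3 + 2·9 = 9
u_14 = 8·9 + 2·3 = 1
u_15 = 8·1 + 2·9 = 4
u_16 = 8·4 + 2·1 = 1
(u_15, u_16) = (4, 1) = (u_0, u_1), so the sequence has period 15.
169 ≡ 4 (mod 15), hence u_169 = u_4 = 5.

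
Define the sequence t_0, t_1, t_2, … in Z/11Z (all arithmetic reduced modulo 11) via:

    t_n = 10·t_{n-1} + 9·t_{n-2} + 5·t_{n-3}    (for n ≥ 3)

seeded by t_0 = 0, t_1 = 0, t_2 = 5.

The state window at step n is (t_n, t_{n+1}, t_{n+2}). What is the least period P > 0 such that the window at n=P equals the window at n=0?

n=0: window = (0, 0, 5)
n=1: window = (0, 5, 6)
n=2: window = (5, 6, 6)
n=3: window = (6, 6, 7)
n=4: window = (6, 7, 0)
n=5: window = (7, 0, 5)
n=6: window = (0, 5, 8)
n=7: window = (5, 8, 4)
n=8: window = (8, 4, 5)
n=9: window = (4, 5, 5)
n=10: window = (5, 5, 5)
n=11: window = (5, 5, 10)
n=12: window = (5, 10, 5)
n=13: window = (10, 5, 0)
n=14: window = (5, 0, 7)
n=15: window = (0, 7, 7)
n=16: window = (7, 7, 1)
n=17: window = (7, 1, 9)
n=18: window = (1, 9, 2)
n=19: window = (9, 2, 7)
n=20: window = (2, 7, 1)
n=21: window = (7, 1, 6)
n=22: window = (1, 6, 5)
n=23: window = (6, 5, 10)
n=24: window = (5, 10, 10)
n=25: window = (10, 10, 6)
n=26: window = (10, 6, 2)
n=27: window = (6, 2, 3)
n=28: window = (2, 3, 1)
n=29: window = (3, 1, 3)
n=30: window = (1, 3, 10)
n=31: window = (3, 10, 0)
n=32: window = (10, 0, 6)
n=33: window = (0, 6, 0)
n=34: window = (6, 0, 10)
n=35: window = (0, 10, 9)
n=36: window = (10, 9, 4)
n=37: window = (9, 4, 6)
n=38: window = (4, 6, 9)
n=39: window = (6, 9, 10)
n=40: window = (9, 10, 2)
…
n=118: window = (7, 1, 0)
n=119: window = (1, 0, 0)
n=120: window = (0, 0, 5)
window at n=120 equals window at n=0 → period = 120

120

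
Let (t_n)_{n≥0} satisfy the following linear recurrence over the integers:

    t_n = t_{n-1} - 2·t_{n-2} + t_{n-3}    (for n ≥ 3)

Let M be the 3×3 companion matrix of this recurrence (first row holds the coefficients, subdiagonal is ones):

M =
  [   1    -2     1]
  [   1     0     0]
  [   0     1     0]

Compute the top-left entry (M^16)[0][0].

-89

(M^16)[0][0] is the top entry after applying M 16 times to the unit state (1, 0, 0). Equivalently it is h_{18} for the auxiliary sequence (h_n) obeying the same recurrence with h_2 = 1 and h_i = 0 for 0 ≤ i < 2:
h_3 = 1·1 + -2·0 + 1·0 = 1
h_4 = 1·1 + -2·1 + 1·0 = -1
h_5 = 1·-1 + -2·1 + 1·1 = -2
h_6 = 1·-2 + -2·-1 + 1·1 = 1
h_7 = 1·1 + -2·-2 + 1·-1 = 4
h_8 = 1·4 + -2·1 + 1·-2 = 0
h_9 = 1·0 + -2·4 + 1·1 = -7
h_10 = 1·-7 + -2·0 + 1·4 = -3
h_11 = 1·-3 + -2·-7 + 1·0 = 11
h_12 = 1·11 + -2·-3 + 1·-7 = 10
h_13 = 1·10 + -2·11 + 1·-3 = -15
h_14 = 1·-15 + -2·10 + 1·11 = -24
h_15 = 1·-24 + -2·-15 + 1·10 = 16
h_16 = 1·16 + -2·-24 + 1·-15 = 49
h_17 = 1·49 + -2·16 + 1·-24 = -7
h_18 = 1·-7 + -2·49 + 1·16 = -89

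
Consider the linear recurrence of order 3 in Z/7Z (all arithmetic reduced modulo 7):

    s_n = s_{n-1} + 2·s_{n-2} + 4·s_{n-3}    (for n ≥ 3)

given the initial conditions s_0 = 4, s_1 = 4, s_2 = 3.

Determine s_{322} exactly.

4

s_3 = 1·3 + 2·4 + 4·4 = 6
s_4 = 1·6 + 2·3 + 4·4 = 0
s_5 = 1·0 + 2·6 + 4·3 = 3
s_6 = 1·3 + 2·0 + 4·6 = 6
s_7 = 1·6 + 2·3 + 4·0 = 5
s_8 = 1·5 + 2·6 + 4·3 = 1
Continuing the recurrence:
  s_9 = 0;  s_10 = 1;  s_11 = 5;  s_12 = 0;  s_13 = 0;  s_14 = 6
  s_15 = 6;  s_16 = 4;  s_17 = 5;  s_18 = 2;  s_19 = 0;  s_20 = 3
  s_21 = 4;  s_22 = 3;  s_23 = 2;  s_24 = 3;  s_25 = 5;  s_26 = 5
  s_27 = 6;  s_28 = 1;  s_29 = 5;  s_30 = 3;  s_31 = 3;  s_32 = 1
  s_33 = 5;  s_34 = 5;  s_35 = 5;  s_36 = 0;  s_37 = 2;  s_38 = 1
  s_39 = 5;  s_40 = 1;  s_41 = 1;  s_42 = 2;  s_43 = 1;  s_44 = 2
  s_45 = 5;  s_46 = 6;  s_47 = 3;  s_48 = 0;  s_49 = 2;  s_50 = 0
  s_51 = 4;  s_52 = 5;  s_53 = 6;  s_54 = 4;  s_55 = 1;  s_56 = 5
  s_57 = 2;  s_58 = 2;  s_59 = 5;  s_60 = 3;  s_61 = 0;  s_62 = 5
  s_63 = 3;  s_64 = 6;  s_65 = 4;  s_66 = 0;  s_67 = 4;  s_68 = 6
  s_69 = 0;  s_70 = 0;  s_71 = 3;  s_72 = 3;  s_73 = 2;  s_74 = 6
  s_75 = 1;  s_76 = 0;  s_77 = 5;  s_78 = 2;  s_79 = 5;  s_80 = 1
  s_81 = 5;  s_82 = 6;  s_83 = 6;  s_84 = 3;  s_85 = 4;  s_86 = 6
  s_87 = 5;  s_88 = 5;  s_89 = 4;  s_90 = 6;  s_91 = 6;  s_92 = 6
  s_93 = 0;  s_94 = 1;  s_95 = 4;  s_96 = 6;  s_97 = 4;  s_98 = 4
  s_99 = 1;  s_100 = 4;  s_101 = 1;  s_102 = 6;  s_103 = 3;  s_104 = 5
  s_105 = 0;  s_106 = 1;  s_107 = 0;  s_108 = 2;  s_109 = 6;  s_110 = 3
  s_111 = 2;  s_112 = 4;  s_113 = 6;  s_114 = 1;  s_115 = 1;  s_116 = 6
  s_117 = 5;  s_118 = 0;  s_119 = 6;  s_120 = 5;  s_121 = 3;  s_122 = 2
  s_123 = 0;  s_124 = 2;  s_125 = 3;  s_126 = 0;  s_127 = 0;  s_128 = 5
  s_129 = 5;  s_130 = 1;  s_131 = 3;  s_132 = 4;  s_133 = 0;  s_134 = 6
  s_135 = 1;  s_136 = 6;  s_137 = 4;  s_138 = 6;  s_139 = 3;  s_140 = 3
  s_141 = 5;  s_142 = 2;  s_143 = 3;  s_144 = 6;  s_145 = 6;  s_146 = 2
  s_147 = 3;  s_148 = 3;  s_149 = 3;  s_150 = 0;  s_151 = 4;  s_152 = 2
  s_153 = 3;  s_154 = 2;  s_155 = 2;  s_156 = 4;  s_157 = 2;  s_158 = 4
  s_159 = 3;  s_160 = 5;  s_161 = 6;  s_162 = 0;  s_163 = 4;  s_164 = 0
  s_165 = 1;  s_166 = 3;  s_167 = 5;  s_168 = 1;  s_169 = 2;  s_170 = 3
  s_171 = 4;  s_172 = 4;  s_173 = 3;  s_174 = 6;  s_175 = 0;  s_176 = 3
  s_177 = 6;  s_178 = 5;  s_179 = 1;  s_180 = 0;  s_181 = 1;  s_182 = 5
  s_183 = 0;  s_184 = 0;  s_185 = 6;  s_186 = 6;  s_187 = 4;  s_188 = 5
  s_189 = 2;  s_190 = 0;  s_191 = 3;  s_192 = 4;  s_193 = 3;  s_194 = 2
  s_195 = 3;  s_196 = 5;  s_197 = 5;  s_198 = 6;  s_199 = 1;  s_200 = 5
  s_201 = 3;  s_202 = 3;  s_203 = 1;  s_204 = 5;  s_205 = 5;  s_206 = 5
  s_207 = 0;  s_208 = 2;  s_209 = 1;  s_210 = 5;  s_211 = 1;  s_212 = 1
  s_213 = 2;  s_214 = 1;  s_215 = 2;  s_216 = 5;  s_217 = 6;  s_218 = 3
  s_219 = 0;  s_220 = 2;  s_221 = 0;  s_222 = 4;  s_223 = 5;  s_224 = 6
  s_225 = 4;  s_226 = 1;  s_227 = 5;  s_228 = 2;  s_229 = 2;  s_230 = 5
  s_231 = 3;  s_232 = 0;  s_233 = 5;  s_234 = 3;  s_235 = 6;  s_236 = 4
  s_237 = 0;  s_238 = 4;  s_239 = 6;  s_240 = 0;  s_241 = 0;  s_242 = 3
  s_243 = 3;  s_244 = 2;  s_245 = 6;  s_246 = 1;  s_247 = 0;  s_248 = 5
  s_249 = 2;  s_250 = 5;  s_251 = 1;  s_252 = 5;  s_253 = 6;  s_254 = 6
  s_255 = 3;  s_256 = 4;  s_257 = 6;  s_258 = 5;  s_259 = 5;  s_260 = 4
  s_261 = 6;  s_262 = 6;  s_263 = 6;  s_264 = 0;  s_265 = 1;  s_266 = 4
  s_267 = 6;  s_268 = 4;  s_269 = 4;  s_270 = 1;  s_271 = 4;  s_272 = 1
  s_273 = 6;  s_274 = 3;  s_275 = 5;  s_276 = 0;  s_277 = 1;  s_278 = 0
  s_279 = 2;  s_280 = 6;  s_281 = 3;  s_282 = 2;  s_283 = 4;  s_284 = 6
  s_285 = 1;  s_286 = 1;  s_287 = 6;  s_288 = 5;  s_289 = 0;  s_290 = 6
  s_291 = 5;  s_292 = 3;  s_293 = 2;  s_294 = 0;  s_295 = 2;  s_296 = 3
  s_297 = 0;  s_298 = 0;  s_299 = 5;  s_300 = 5;  s_301 = 1;  s_302 = 3
  s_303 = 4;  s_304 = 0;  s_305 = 6;  s_306 = 1;  s_307 = 6;  s_308 = 4
  s_309 = 6;  s_310 = 3;  s_311 = 3;  s_312 = 5;  s_313 = 2;  s_314 = 3
  s_315 = 6;  s_316 = 6;  s_317 = 2;  s_318 = 3;  s_319 = 3;  s_320 = 3
s_321 = 1·3 + 2·3 + 4·3 = 0
s_322 = 1·0 + 2·3 + 4·3 = 4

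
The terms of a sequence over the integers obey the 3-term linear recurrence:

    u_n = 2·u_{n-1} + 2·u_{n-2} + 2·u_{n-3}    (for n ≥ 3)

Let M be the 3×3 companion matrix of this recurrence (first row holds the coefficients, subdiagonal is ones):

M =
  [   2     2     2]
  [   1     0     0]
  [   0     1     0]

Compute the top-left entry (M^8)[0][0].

(M^8)[0][0] is the top entry after applying M 8 times to the unit state (1, 0, 0). Equivalently it is h_{10} for the auxiliary sequence (h_n) obeying the same recurrence with h_2 = 1 and h_i = 0 for 0 ≤ i < 2:
h_3 = 2·1 + 2·0 + 2·0 = 2
h_4 = 2·2 + 2·1 + 2·0 = 6
h_5 = 2·6 + 2·2 + 2·1 = 18
h_6 = 2·18 + 2·6 + 2·2 = 52
h_7 = 2·52 + 2·18 + 2·6 = 152
h_8 = 2·152 + 2·52 + 2·18 = 444
h_9 = 2·444 + 2·152 + 2·52 = 1296
h_10 = 2·1296 + 2·444 + 2·152 = 3784

3784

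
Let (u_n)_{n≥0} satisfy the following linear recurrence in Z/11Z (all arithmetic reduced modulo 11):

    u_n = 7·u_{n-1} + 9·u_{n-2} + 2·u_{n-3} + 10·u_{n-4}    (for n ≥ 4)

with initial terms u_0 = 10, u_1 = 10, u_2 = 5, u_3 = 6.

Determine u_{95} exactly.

u_4 = 7·6 + 9·5 + 2·10 + 10·10 = 9
u_5 = 7·9 + 9·6 + 2·5 + 10·10 = 7
u_6 = 7·7 + 9·9 + 2·6 + 10·5 = 5
u_7 = 7·5 + 9·7 + 2·9 + 10·6 = 0
u_8 = 7·0 + 9·5 + 2·7 + 10·9 = 6
u_9 = 7·6 + 9·0 + 2·5 + 10·7 = 1
u_10 = 7·1 + 9·6 + 2·0 + 10·5 = 1
u_11 = 7·1 + 9·1 + 2·6 + 10·0 = 6
u_12 = 7·6 + 9·1 + 2·1 + 10·6 = 3
u_13 = 7·3 + 9·6 + 2·1 + 10·1 = 10
u_14 = 7·10 + 9·3 + 2·6 + 10·1 = 9
u_15 = 7·9 + 9·10 + 2·3 + 10·6 = 10
u_16 = 7·10 + 9·9 + 2·10 + 10·3 = 3
u_17 = 7·3 + 9·10 + 2·9 + 10·10 = 9
u_18 = 7·9 + 9·3 + 2·10 + 10·9 = 2
u_19 = 7·2 + 9·9 + 2·3 + 10·10 = 3
u_20 = 7·3 + 9·2 + 2·9 + 10·3 = 10
u_21 = 7·10 + 9·3 + 2·2 + 10·9 = 4
u_22 = 7·4 + 9·10 + 2·3 + 10·2 = 1
u_23 = 7·1 + 9·4 + 2·10 + 10·3 = 5
u_24 = 7·5 + 9·1 + 2·4 + 10·10 = 9
u_25 = 7·9 + 9·5 + 2·1 + 10·4 = 7
u_26 = 7·7 + 9·9 + 2·5 + 10·1 = 7
u_27 = 7·7 + 9·7 + 2·9 + 10·5 = 4
u_28 = 7·4 + 9·7 + 2·7 + 10·9 = 8
u_29 = 7·8 + 9·4 + 2·7 + 10·7 = 0
u_30 = 7·0 + 9·8 + 2·4 + 10·7 = 7
u_31 = 7·7 + 9·0 + 2·8 + 10·4 = 6
u_32 = 7·6 + 9·7 + 2·0 + 10·8 = 9
u_33 = 7·9 + 9·6 + 2·7 + 10·0 = 10
u_34 = 7·10 + 9·9 + 2·6 + 10·7 = 2
u_35 = 7·2 + 9·10 + 2·9 + 10·6 = 6
u_36 = 7·6 + 9·2 + 2·10 + 10·9 = 5
u_37 = 7·5 + 9·6 + 2·2 + 10·10 = 6
u_38 = 7·6 + 9·5 + 2·6 + 10·2 = 9
u_39 = 7·9 + 9·6 + 2·5 + 10·6 = 0
u_40 = 7·0 + 9·9 + 2·6 + 10·5 = 0
u_41 = 7·0 + 9·0 + 2·9 + 10·6 = 1
u_42 = 7·1 + 9·0 + 2·0 + 10·9 = 9
u_43 = 7·9 + 9·1 + 2·0 + 10·0 = 6
u_44 = 7·6 + 9·9 + 2·1 + 10·0 = 4
u_45 = 7·4 + 9·6 + 2·9 + 10·1 = 0
u_46 = 7·0 + 9·4 + 2·6 + 10·9 = 6
u_47 = 7·6 + 9·0 + 2·4 + 10·6 = 0
u_48 = 7·0 + 9·6 + 2·0 + 10·4 = 6
u_49 = 7·6 + 9·0 + 2·6 + 10·0 = 10
u_50 = 7·10 + 9·6 + 2·0 + 10·6 = 8
u_51 = 7·8 + 9·10 + 2·6 + 10·0 = 4
u_52 = 7·4 + 9·8 + 2·10 + 10·6 = 4
u_53 = 7·4 + 9·4 + 2·8 + 10·10 = 4
u_54 = 7·4 + 9·4 + 2·4 + 10·8 = 9
u_55 = 7·9 + 9·4 + 2·4 + 10·4 = 4
u_56 = 7·4 + 9·9 + 2·4 + 10·4 = 3
u_57 = 7·3 + 9·4 + 2·9 + 10·4 = 5
u_58 = 7·5 + 9·3 + 2·4 + 10·9 = 6
u_59 = 7·6 + 9·5 + 2·3 + 10·4 = 1
u_60 = 7·1 + 9·6 + 2·5 + 10·3 = 2
u_61 = 7·2 + 9·1 + 2·6 + 10·5 = 8
u_62 = 7·8 + 9·2 + 2·1 + 10·6 = 4
u_63 = 7·4 + 9·8 + 2·2 + 10·1 = 4
u_64 = 7·4 + 9·4 + 2·8 + 10·2 = 1
u_65 = 7·1 + 9·4 + 2·4 + 10·8 = 10
u_66 = 7·10 + 9·1 + 2·4 + 10·4 = 6
u_67 = 7·6 + 9·10 + 2·1 + 10·4 = 9
u_68 = 7·9 + 9·6 + 2·10 + 10·1 = 4
u_69 = 7·4 + 9·9 + 2·6 + 10·10 = 1
u_70 = 7·1 + 9·4 + 2·9 + 10·6 = 0
u_71 = 7·0 + 9·1 + 2·4 + 10·9 = 8
u_72 = 7·8 + 9·0 + 2·1 + 10·4 = 10
u_73 = 7·10 + 9·8 + 2·0 + 10·1 = 9
u_74 = 7·9 + 9·10 + 2·8 + 10·0 = 4
u_75 = 7·4 + 9·9 + 2·10 + 10·8 = 0
u_76 = 7·0 + 9·4 + 2·9 + 10·10 = 0
u_77 = 7·0 + 9·0 + 2·4 + 10·9 = 10
u_78 = 7·10 + 9·0 + 2·0 + 10·4 = 0
u_79 = 7·0 + 9·10 + 2·0 + 10·0 = 2
u_80 = 7·2 + 9·0 + 2·10 + 10·0 = 1
u_81 = 7·1 + 9·2 + 2·0 + 10·10 = 4
u_82 = 7·4 + 9·1 + 2·2 + 10·0 = 8
u_83 = 7·8 + 9·4 + 2·1 + 10·2 = 4
u_84 = 7·4 + 9·8 + 2·4 + 10·1 = 8
u_85 = 7·8 + 9·4 + 2·8 + 10·4 = 5
u_86 = 7·5 + 9·8 + 2·4 + 10·8 = 8
u_87 = 7·8 + 9·5 + 2·8 + 10·4 = 3
u_88 = 7·3 + 9·8 + 2·5 + 10·8 = 7
u_89 = 7·7 + 9·3 + 2·8 + 10·5 = 10
u_90 = 7·10 + 9·7 + 2·3 + 10·8 = 10
u_91 = 7·10 + 9·10 + 2·7 + 10·3 = 6
u_92 = 7·6 + 9·10 + 2·10 + 10·7 = 2
u_93 = 7·2 + 9·6 + 2·10 + 10·10 = 1
u_94 = 7·1 + 9·2 + 2·6 + 10·10 = 5
u_95 = 7·5 + 9·1 + 2·2 + 10·6 = 9

9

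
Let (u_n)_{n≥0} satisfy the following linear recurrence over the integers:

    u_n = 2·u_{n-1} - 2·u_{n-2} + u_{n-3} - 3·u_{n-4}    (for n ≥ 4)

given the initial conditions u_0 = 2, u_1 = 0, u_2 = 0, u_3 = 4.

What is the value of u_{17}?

-3220

u_4 = 2·4 + -2·0 + 1·0 + -3·2 = 2
u_5 = 2·2 + -2·4 + 1·0 + -3·0 = -4
u_6 = 2·-4 + -2·2 + 1·4 + -3·0 = -8
u_7 = 2·-8 + -2·-4 + 1·2 + -3·4 = -18
u_8 = 2·-18 + -2·-8 + 1·-4 + -3·2 = -30
u_9 = 2·-30 + -2·-18 + 1·-8 + -3·-4 = -20
u_10 = 2·-20 + -2·-30 + 1·-18 + -3·-8 = 26
u_11 = 2·26 + -2·-20 + 1·-30 + -3·-18 = 116
u_12 = 2·116 + -2·26 + 1·-20 + -3·-30 = 250
u_13 = 2·250 + -2·116 + 1·26 + -3·-20 = 354
u_14 = 2·354 + -2·250 + 1·116 + -3·26 = 246
u_15 = 2·246 + -2·354 + 1·250 + -3·116 = -314
u_16 = 2·-314 + -2·246 + 1·354 + -3·250 = -1516
u_17 = 2·-1516 + -2·-314 + 1·246 + -3·354 = -3220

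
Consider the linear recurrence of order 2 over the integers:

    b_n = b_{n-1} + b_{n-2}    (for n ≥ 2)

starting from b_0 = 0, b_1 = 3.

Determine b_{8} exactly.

b_2 = 1·3 + 1·0 = 3
b_3 = 1·3 + 1·3 = 6
b_4 = 1·6 + 1·3 = 9
b_5 = 1·9 + 1·6 = 15
b_6 = 1·15 + 1·9 = 24
b_7 = 1·24 + 1·15 = 39
b_8 = 1·39 + 1·24 = 63

63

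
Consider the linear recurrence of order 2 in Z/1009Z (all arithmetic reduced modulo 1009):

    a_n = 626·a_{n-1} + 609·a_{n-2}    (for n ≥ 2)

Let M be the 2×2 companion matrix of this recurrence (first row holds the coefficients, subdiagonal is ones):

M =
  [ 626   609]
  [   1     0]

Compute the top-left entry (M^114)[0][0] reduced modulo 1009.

202

(M^114)[0][0] is the top entry after applying M 114 times to the unit state (1, 0). Equivalently it is h_{115} for the auxiliary sequence (h_n) obeying the same recurrence with h_1 = 1 and h_i = 0 for 0 ≤ i < 1:
h_2 = 626·1 + 609·0 = 626
h_3 = 626·626 + 609·1 = 993
h_4 = 626·993 + 609·626 = 915
h_5 = 626·915 + 609·993 = 24
h_6 = 626·24 + 609·915 = 156
h_7 = 626·156 + 609·24 = 273
h_8 = 626·273 + 609·156 = 535
h_9 = 626·535 + 609·273 = 703
h_10 = 626·703 + 609·535 = 62
h_11 = 626·62 + 609·703 = 781
h_12 = 626·781 + 609·62 = 975
h_13 = 626·975 + 609·781 = 295
h_14 = 626·295 + 609·975 = 506
h_15 = 626·506 + 609·295 = 992
h_16 = 626·992 + 609·506 = 866
h_17 = 626·866 + 609·992 = 20
h_18 = 626·20 + 609·866 = 99
h_19 = 626·99 + 609·20 = 497
h_20 = 626·497 + 609·99 = 101
h_21 = 626·101 + 609·497 = 641
h_22 = 626·641 + 609·101 = 653
h_23 = 626·653 + 609·641 = 19
h_24 = 626·19 + 609·653 = 926
h_25 = 626·926 + 609·19 = 982
h_26 = 626·982 + 609·926 = 154
h_27 = 626·154 + 609·982 = 250
h_28 = 626·250 + 609·154 = 54
h_29 = 626·54 + 609·250 = 398
h_30 = 626·398 + 609·54 = 523
h_31 = 626·523 + 609·398 = 704
h_32 = 626·704 + 609·523 = 443
h_33 = 626·443 + 609·704 = 763
h_34 = 626·763 + 609·443 = 765
h_35 = 626·765 + 609·763 = 142
h_36 = 626·142 + 609·765 = 836
h_37 = 626·836 + 609·142 = 378
h_38 = 626·378 + 609·836 = 101
h_39 = 626·101 + 609·378 = 818
h_40 = 626·818 + 609·101 = 465
h_41 = 626·465 + 609·818 = 214
h_42 = 626·214 + 609·465 = 432
h_43 = 626·432 + 609·214 = 185
h_44 = 626·185 + 609·432 = 523
h_45 = 626·523 + 609·185 = 139
h_46 = 626·139 + 609·523 = 912
h_47 = 626·912 + 609·139 = 722
h_48 = 626·722 + 609·912 = 398
h_49 = 626·398 + 609·722 = 708
h_50 = 626·708 + 609·398 = 479
h_51 = 626·479 + 609·708 = 510
h_52 = 626·510 + 609·479 = 526
h_53 = 626·526 + 609·510 = 160
h_54 = 626·160 + 609·526 = 750
h_55 = 626·750 + 609·160 = 891
h_56 = 626·891 + 609·750 = 471
h_57 = 626·471 + 609·891 = 1004
h_58 = 626·1004 + 609·471 = 180
h_59 = 626·180 + 609·1004 = 663
h_60 = 626·663 + 609·180 = 987
h_61 = 626·987 + 609·663 = 521
h_62 = 626·521 + 609·987 = 967
h_63 = 626·967 + 609·521 = 405
h_64 = 626·405 + 609·967 = 927
h_65 = 626·927 + 609·405 = 576
h_66 = 626·576 + 609·927 = 875
h_67 = 626·875 + 609·576 = 524
h_68 = 626·524 + 609·875 = 222
h_69 = 626·222 + 609·524 = 2
h_70 = 626·2 + 609·222 = 235
h_71 = 626·235 + 609·2 = 5
h_72 = 626·5 + 609·235 = 949
h_73 = 626·949 + 609·5 = 800
h_74 = 626·800 + 609·949 = 120
h_75 = 626·120 + 609·800 = 307
h_76 = 626·307 + 609·120 = 904
h_77 = 626·904 + 609·307 = 153
h_78 = 626·153 + 609·904 = 554
h_79 = 626·554 + 609·153 = 57
h_80 = 626·57 + 609·554 = 747
h_81 = 626·747 + 609·57 = 862
h_82 = 626·862 + 609·747 = 670
h_83 = 626·670 + 609·862 = 963
h_84 = 626·963 + 609·670 = 859
h_85 = 626·859 + 609·963 = 175
h_86 = 626·175 + 609·859 = 38
h_87 = 626·38 + 609·175 = 202
h_88 = 626·202 + 609·38 = 262
h_89 = 626·262 + 609·202 = 474
h_90 = 626·474 + 609·262 = 214
h_91 = 626·214 + 609·474 = 868
h_92 = 626·868 + 609·214 = 691
h_93 = 626·691 + 609·868 = 610
h_94 = 626·610 + 609·691 = 524
h_95 = 626·524 + 609·610 = 277
h_96 = 626·277 + 609·524 = 126
h_97 = 626·126 + 609·277 = 364
h_98 = 626·364 + 609·126 = 889
h_99 = 626·889 + 609·364 = 251
h_100 = 626·251 + 609·889 = 299
h_101 = 626·299 + 609·251 = 0
h_102 = 626·0 + 609·299 = 471
h_103 = 626·471 + 609·0 = 218
h_104 = 626·218 + 609·471 = 536
h_105 = 626·536 + 609·218 = 122
h_106 = 626·122 + 609·536 = 205
h_107 = 626·205 + 609·122 = 828
h_108 = 626·828 + 609·205 = 440
h_109 = 626·440 + 609·828 = 744
h_110 = 626·744 + 609·440 = 161
h_111 = 626·161 + 609·744 = 950
h_112 = 626·950 + 609·161 = 575
h_113 = 626·575 + 609·950 = 130
h_114 = 626·130 + 609·575 = 712
h_115 = 626·712 + 609·130 = 202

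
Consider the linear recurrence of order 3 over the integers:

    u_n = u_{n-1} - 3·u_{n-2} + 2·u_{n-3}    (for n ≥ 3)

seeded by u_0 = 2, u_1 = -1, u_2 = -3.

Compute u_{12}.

712

u_3 = 1·-3 + -3·-1 + 2·2 = 4
u_4 = 1·4 + -3·-3 + 2·-1 = 11
u_5 = 1·11 + -3·4 + 2·-3 = -7
u_6 = 1·-7 + -3·11 + 2·4 = -32
u_7 = 1·-32 + -3·-7 + 2·11 = 11
u_8 = 1·11 + -3·-32 + 2·-7 = 93
u_9 = 1·93 + -3·11 + 2·-32 = -4
u_10 = 1·-4 + -3·93 + 2·11 = -261
u_11 = 1·-261 + -3·-4 + 2·93 = -63
u_12 = 1·-63 + -3·-261 + 2·-4 = 712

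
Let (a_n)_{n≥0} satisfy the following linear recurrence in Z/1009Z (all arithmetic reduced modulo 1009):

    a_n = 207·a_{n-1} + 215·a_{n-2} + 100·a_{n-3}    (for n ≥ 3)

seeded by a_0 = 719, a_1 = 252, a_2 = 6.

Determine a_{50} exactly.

117

a_3 = 207·6 + 215·252 + 100·719 = 188
a_4 = 207·188 + 215·6 + 100·252 = 830
a_5 = 207·830 + 215·188 + 100·6 = 940
a_6 = 207·940 + 215·830 + 100·188 = 338
a_7 = 207·338 + 215·940 + 100·830 = 907
a_8 = 207·907 + 215·338 + 100·940 = 260
a_9 = 207·260 + 215·907 + 100·338 = 105
a_10 = 207·105 + 215·260 + 100·907 = 841
a_11 = 207·841 + 215·105 + 100·260 = 682
a_12 = 207·682 + 215·841 + 100·105 = 528
a_13 = 207·528 + 215·682 + 100·841 = 1002
a_14 = 207·1002 + 215·528 + 100·682 = 669
a_15 = 207·669 + 215·1002 + 100·528 = 86
a_16 = 207·86 + 215·669 + 100·1002 = 506
a_17 = 207·506 + 215·86 + 100·669 = 440
a_18 = 207·440 + 215·506 + 100·86 = 616
a_19 = 207·616 + 215·440 + 100·506 = 282
a_20 = 207·282 + 215·616 + 100·440 = 726
a_21 = 207·726 + 215·282 + 100·616 = 82
a_22 = 207·82 + 215·726 + 100·282 = 473
a_23 = 207·473 + 215·82 + 100·726 = 467
a_24 = 207·467 + 215·473 + 100·82 = 728
a_25 = 207·728 + 215·467 + 100·473 = 746
a_26 = 207·746 + 215·728 + 100·467 = 456
a_27 = 207·456 + 215·746 + 100·728 = 666
a_28 = 207·666 + 215·456 + 100·746 = 739
a_29 = 207·739 + 215·666 + 100·456 = 721
a_30 = 207·721 + 215·739 + 100·666 = 393
a_31 = 207·393 + 215·721 + 100·739 = 503
a_32 = 207·503 + 215·393 + 100·721 = 394
a_33 = 207·394 + 215·503 + 100·393 = 969
a_34 = 207·969 + 215·394 + 100·503 = 605
a_35 = 207·605 + 215·969 + 100·394 = 649
a_36 = 207·649 + 215·605 + 100·969 = 96
a_37 = 207·96 + 215·649 + 100·605 = 954
a_38 = 207·954 + 215·96 + 100·649 = 498
a_39 = 207·498 + 215·954 + 100·96 = 970
a_40 = 207·970 + 215·498 + 100·954 = 669
a_41 = 207·669 + 215·970 + 100·498 = 296
a_42 = 207·296 + 215·669 + 100·970 = 416
a_43 = 207·416 + 215·296 + 100·669 = 726
a_44 = 207·726 + 215·416 + 100·296 = 928
a_45 = 207·928 + 215·726 + 100·416 = 312
a_46 = 207·312 + 215·928 + 100·726 = 707
a_47 = 207·707 + 215·312 + 100·928 = 502
a_48 = 207·502 + 215·707 + 100·312 = 563
a_49 = 207·563 + 215·502 + 100·707 = 543
a_50 = 207·543 + 215·563 + 100·502 = 117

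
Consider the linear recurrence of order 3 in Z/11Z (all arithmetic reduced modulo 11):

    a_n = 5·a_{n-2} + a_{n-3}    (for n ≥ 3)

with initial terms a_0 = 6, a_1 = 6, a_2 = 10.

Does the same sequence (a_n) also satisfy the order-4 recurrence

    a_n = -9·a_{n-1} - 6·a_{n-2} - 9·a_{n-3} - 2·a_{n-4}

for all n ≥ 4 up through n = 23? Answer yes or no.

Terms a_0..a_23: 6, 6, 10, 3, 1, 3, 8, 5, 10, 0, 0, 10, 0, 6, 10, 8, 1, 6, 2, 9, 5, 3, 1, 9
n=4: candidate gives 1, actual a_4 = 1 ✓
n=5: candidate gives 3, actual a_5 = 3 ✓
n=6: candidate gives 8, actual a_6 = 8 ✓
n=7: candidate gives 5, actual a_7 = 5 ✓
n=8: candidate gives 10, actual a_8 = 10 ✓
n=9: candidate gives 0, actual a_9 = 0 ✓
n=10: candidate gives 0, actual a_10 = 0 ✓
n=11: candidate gives 10, actual a_11 = 10 ✓
n=12: candidate gives 0, actual a_12 = 0 ✓
n=13: candidate gives 6, actual a_13 = 6 ✓
n=14: candidate gives 10, actual a_14 = 10 ✓
n=15: candidate gives 8, actual a_15 = 8 ✓
n=16: candidate gives 1, actual a_16 = 1 ✓
n=17: candidate gives 6, actual a_17 = 6 ✓
n=18: candidate gives 2, actual a_18 = 2 ✓
n=19: candidate gives 9, actual a_19 = 9 ✓
n=20: candidate gives 5, actual a_20 = 5 ✓
n=21: candidate gives 3, actual a_21 = 3 ✓
n=22: candidate gives 1, actual a_22 = 1 ✓
n=23: candidate gives 9, actual a_23 = 9 ✓

yes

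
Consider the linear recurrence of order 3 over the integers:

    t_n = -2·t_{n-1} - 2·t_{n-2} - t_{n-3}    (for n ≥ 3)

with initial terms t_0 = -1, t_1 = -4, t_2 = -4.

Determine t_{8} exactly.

t_3 = -2·-4 + -2·-4 + -1·-1 = 17
t_4 = -2·17 + -2·-4 + -1·-4 = -22
t_5 = -2·-22 + -2·17 + -1·-4 = 14
t_6 = -2·14 + -2·-22 + -1·17 = -1
t_7 = -2·-1 + -2·14 + -1·-22 = -4
t_8 = -2·-4 + -2·-1 + -1·14 = -4

-4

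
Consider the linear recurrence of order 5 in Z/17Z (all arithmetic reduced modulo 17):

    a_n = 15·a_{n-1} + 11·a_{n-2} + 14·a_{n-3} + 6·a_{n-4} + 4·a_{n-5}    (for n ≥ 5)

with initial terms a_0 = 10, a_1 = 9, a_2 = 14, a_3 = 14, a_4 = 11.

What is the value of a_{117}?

a_5 = 15·11 + 11·14 + 14·14 + 6·9 + 4·10 = 14
a_6 = 15·14 + 11·11 + 14·14 + 6·14 + 4·9 = 1
a_7 = 15·1 + 11·14 + 14·11 + 6·14 + 4·14 = 4
a_8 = 15·4 + 11·1 + 14·14 + 6·11 + 4·14 = 15
a_9 = 15·15 + 11·4 + 14·1 + 6·14 + 4·11 = 3
a_10 = 15·3 + 11·15 + 14·4 + 6·1 + 4·14 = 5
Continuing the recurrence:
  a_11 = 6;  a_12 = 4;  a_13 = 2;  a_14 = 13;  a_15 = 6;  a_16 = 3
  a_17 = 15;  a_18 = 3;  a_19 = 0;  a_20 = 13;  a_21 = 16;  a_22 = 2
  a_23 = 9;  a_24 = 0;  a_25 = 3;  a_26 = 9;  a_27 = 9;  a_28 = 6
  a_29 = 10;  a_30 = 0;  a_31 = 12;  a_32 = 1;  a_33 = 10;  a_34 = 12
  a_35 = 2;  a_36 = 16;  a_37 = 1;  a_38 = 8;  a_39 = 7;  a_40 = 5
  a_41 = 11;  a_42 = 13;  a_43 = 1;  a_44 = 13;  a_45 = 15;  a_46 = 11
  a_47 = 9;  a_48 = 4;  a_49 = 13;  a_50 = 15;  a_51 = 12;  a_52 = 9
  a_53 = 10;  a_54 = 15;  a_55 = 15;  a_56 = 3;  a_57 = 6;  a_58 = 4
  a_59 = 12;  a_60 = 12;  a_61 = 8;  a_62 = 9;  a_63 = 3;  a_64 = 2
  a_65 = 13;  a_66 = 5;  a_67 = 11;  a_68 = 1;  a_69 = 3;  a_70 = 3
  a_71 = 8;  a_72 = 7;  a_73 = 2;  a_74 = 11;  a_75 = 5;  a_76 = 9
  a_77 = 10;  a_78 = 2;  a_79 = 0;  a_80 = 15;  a_81 = 9;  a_82 = 12
  a_83 = 4;  a_84 = 0;  a_85 = 3;  a_86 = 5;  a_87 = 10;  a_88 = 8
  a_89 = 12;  a_90 = 8;  a_91 = 2;  a_92 = 0;  a_93 = 0;  a_94 = 5
  a_95 = 0;  a_96 = 12;  a_97 = 12;  a_98 = 2;  a_99 = 10;  a_100 = 4
  a_101 = 12;  a_102 = 16;  a_103 = 3;  a_104 = 11;  a_105 = 0;  a_106 = 1
  a_107 = 13;  a_108 = 12;  a_109 = 7;  a_110 = 0;  a_111 = 4;  a_112 = 10
  a_113 = 12;  a_114 = 0;  a_115 = 7
a_116 = 15·7 + 11·0 + 14·12 + 6·10 + 4·4 = 9
a_117 = 15·9 + 11·7 + 14·0 + 6·12 + 4·10 = 1

1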